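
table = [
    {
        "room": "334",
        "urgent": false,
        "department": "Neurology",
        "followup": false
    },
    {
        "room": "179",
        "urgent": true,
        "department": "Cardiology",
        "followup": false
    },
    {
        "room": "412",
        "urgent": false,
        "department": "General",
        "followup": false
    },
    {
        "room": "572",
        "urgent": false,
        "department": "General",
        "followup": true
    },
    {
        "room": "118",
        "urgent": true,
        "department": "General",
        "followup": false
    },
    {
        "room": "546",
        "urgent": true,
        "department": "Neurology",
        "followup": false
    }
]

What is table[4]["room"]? "118"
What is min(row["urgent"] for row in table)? False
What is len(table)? 6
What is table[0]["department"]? "Neurology"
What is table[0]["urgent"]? False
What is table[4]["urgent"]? True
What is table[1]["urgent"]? True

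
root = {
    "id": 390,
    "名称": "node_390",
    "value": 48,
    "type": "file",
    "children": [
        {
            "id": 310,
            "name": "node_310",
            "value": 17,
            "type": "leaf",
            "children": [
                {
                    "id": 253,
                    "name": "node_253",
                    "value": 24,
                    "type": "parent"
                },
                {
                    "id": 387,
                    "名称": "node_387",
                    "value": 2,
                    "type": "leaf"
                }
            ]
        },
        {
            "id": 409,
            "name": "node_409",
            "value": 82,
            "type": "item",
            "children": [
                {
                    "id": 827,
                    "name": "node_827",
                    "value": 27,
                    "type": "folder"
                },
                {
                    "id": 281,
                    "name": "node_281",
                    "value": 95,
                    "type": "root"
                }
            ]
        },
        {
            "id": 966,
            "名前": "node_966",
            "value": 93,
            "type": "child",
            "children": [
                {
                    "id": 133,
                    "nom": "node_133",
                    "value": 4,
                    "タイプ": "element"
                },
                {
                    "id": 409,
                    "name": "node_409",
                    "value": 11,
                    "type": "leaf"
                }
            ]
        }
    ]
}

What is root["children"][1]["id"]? 409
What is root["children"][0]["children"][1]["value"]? 2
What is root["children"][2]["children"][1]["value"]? 11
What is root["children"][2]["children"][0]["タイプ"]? "element"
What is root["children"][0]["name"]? "node_310"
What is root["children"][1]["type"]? "item"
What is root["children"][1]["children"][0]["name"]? "node_827"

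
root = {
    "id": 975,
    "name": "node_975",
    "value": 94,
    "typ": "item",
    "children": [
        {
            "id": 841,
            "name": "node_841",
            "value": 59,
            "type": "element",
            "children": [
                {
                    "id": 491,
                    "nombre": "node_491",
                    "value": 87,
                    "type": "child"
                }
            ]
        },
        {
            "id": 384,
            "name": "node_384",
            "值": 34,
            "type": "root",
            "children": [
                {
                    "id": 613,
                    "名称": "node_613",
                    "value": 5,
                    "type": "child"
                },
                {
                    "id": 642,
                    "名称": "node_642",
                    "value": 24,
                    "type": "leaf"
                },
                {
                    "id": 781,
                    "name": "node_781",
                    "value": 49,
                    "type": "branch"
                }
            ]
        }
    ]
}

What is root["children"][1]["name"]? "node_384"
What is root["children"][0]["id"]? 841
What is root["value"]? 94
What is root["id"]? 975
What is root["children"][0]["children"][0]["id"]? 491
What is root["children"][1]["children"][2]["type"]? "branch"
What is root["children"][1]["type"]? "root"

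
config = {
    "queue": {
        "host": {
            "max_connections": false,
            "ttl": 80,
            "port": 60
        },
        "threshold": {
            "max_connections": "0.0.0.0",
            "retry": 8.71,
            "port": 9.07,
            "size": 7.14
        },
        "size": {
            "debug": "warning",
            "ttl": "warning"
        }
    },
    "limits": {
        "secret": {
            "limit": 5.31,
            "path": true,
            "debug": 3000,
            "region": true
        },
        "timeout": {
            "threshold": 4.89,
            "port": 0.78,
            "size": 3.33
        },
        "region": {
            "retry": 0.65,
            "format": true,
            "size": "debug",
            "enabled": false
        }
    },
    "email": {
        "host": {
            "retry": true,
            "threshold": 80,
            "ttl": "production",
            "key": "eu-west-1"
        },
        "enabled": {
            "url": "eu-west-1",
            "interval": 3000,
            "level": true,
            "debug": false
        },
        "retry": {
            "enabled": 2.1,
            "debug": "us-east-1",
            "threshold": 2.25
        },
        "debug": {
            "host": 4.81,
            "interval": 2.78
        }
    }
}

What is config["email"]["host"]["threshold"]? 80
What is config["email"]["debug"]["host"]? 4.81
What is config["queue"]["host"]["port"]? 60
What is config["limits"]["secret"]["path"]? True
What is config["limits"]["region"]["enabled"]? False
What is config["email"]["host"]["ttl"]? "production"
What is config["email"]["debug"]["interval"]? 2.78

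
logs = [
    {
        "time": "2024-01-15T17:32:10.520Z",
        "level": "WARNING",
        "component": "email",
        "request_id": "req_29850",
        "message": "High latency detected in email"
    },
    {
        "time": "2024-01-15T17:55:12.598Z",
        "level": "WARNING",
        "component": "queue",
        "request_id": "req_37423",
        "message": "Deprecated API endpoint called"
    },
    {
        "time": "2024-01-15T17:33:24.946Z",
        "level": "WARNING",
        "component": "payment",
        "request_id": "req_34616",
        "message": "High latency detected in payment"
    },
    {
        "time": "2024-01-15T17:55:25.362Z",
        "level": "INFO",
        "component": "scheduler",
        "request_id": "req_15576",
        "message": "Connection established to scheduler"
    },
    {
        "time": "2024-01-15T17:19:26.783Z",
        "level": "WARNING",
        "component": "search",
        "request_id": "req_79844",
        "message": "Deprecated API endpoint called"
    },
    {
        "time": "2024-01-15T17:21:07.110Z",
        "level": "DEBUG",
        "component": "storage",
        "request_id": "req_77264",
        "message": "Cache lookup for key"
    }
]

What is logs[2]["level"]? "WARNING"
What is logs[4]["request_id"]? "req_79844"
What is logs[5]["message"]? "Cache lookup for key"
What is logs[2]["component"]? "payment"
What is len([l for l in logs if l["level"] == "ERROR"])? 0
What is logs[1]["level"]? "WARNING"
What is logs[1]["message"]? "Deprecated API endpoint called"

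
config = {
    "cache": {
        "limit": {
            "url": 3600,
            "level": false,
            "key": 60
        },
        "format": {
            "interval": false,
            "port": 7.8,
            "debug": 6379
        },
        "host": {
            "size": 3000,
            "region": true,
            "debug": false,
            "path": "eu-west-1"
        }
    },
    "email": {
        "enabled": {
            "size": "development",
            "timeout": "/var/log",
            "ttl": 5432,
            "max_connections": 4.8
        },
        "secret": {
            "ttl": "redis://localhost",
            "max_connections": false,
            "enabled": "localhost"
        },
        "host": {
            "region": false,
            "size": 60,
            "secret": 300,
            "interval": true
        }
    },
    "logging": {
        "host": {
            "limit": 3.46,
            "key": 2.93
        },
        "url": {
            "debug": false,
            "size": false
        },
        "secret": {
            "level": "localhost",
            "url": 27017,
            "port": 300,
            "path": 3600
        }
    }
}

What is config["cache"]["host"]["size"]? 3000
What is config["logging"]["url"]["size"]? False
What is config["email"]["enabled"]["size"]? "development"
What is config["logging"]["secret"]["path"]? 3600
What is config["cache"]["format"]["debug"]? 6379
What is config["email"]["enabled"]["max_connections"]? 4.8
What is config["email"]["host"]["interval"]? True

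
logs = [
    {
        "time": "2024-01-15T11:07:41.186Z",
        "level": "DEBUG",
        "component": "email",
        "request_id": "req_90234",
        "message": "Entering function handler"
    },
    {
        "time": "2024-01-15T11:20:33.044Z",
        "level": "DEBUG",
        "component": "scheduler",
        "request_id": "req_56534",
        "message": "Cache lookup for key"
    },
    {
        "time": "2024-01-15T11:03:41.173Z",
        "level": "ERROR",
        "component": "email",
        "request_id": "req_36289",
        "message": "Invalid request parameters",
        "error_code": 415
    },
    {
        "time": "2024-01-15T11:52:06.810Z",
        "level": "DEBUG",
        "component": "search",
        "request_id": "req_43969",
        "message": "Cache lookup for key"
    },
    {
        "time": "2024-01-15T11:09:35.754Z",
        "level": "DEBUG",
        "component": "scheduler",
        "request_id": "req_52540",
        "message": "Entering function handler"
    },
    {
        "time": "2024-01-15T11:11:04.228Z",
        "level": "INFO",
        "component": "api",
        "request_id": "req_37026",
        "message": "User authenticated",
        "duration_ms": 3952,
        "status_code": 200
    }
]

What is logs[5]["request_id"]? "req_37026"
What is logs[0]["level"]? "DEBUG"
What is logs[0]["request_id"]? "req_90234"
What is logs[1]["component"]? "scheduler"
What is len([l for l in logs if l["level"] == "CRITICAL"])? 0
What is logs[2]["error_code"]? 415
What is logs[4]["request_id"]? "req_52540"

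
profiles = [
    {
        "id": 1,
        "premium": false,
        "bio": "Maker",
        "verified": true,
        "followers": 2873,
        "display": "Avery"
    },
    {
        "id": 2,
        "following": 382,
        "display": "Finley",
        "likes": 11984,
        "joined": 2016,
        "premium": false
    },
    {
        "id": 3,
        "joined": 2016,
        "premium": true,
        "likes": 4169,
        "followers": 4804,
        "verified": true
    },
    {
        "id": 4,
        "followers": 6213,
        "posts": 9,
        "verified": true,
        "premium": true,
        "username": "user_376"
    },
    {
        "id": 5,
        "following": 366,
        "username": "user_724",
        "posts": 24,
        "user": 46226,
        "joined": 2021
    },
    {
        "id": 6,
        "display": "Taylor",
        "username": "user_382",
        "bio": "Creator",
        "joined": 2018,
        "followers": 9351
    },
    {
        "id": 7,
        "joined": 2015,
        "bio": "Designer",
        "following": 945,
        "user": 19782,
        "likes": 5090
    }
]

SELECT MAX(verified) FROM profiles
True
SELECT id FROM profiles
[1, 2, 3, 4, 5, 6, 7]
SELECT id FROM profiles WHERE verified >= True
[1, 3, 4]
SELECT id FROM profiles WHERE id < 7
[1, 2, 3, 4, 5, 6]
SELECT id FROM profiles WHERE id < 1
[]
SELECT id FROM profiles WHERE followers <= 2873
[1]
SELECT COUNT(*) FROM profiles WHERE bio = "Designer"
1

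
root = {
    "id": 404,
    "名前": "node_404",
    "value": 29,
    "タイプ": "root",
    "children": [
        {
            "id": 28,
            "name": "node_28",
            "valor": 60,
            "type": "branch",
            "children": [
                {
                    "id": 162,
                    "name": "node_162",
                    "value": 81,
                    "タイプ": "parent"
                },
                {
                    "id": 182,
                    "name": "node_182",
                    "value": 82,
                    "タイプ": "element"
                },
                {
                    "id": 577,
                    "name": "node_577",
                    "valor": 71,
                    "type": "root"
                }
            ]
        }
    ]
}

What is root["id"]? 404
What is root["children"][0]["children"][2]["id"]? 577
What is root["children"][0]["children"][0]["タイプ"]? "parent"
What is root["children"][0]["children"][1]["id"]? 182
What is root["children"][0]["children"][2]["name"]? "node_577"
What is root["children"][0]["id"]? 28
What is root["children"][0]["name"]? "node_28"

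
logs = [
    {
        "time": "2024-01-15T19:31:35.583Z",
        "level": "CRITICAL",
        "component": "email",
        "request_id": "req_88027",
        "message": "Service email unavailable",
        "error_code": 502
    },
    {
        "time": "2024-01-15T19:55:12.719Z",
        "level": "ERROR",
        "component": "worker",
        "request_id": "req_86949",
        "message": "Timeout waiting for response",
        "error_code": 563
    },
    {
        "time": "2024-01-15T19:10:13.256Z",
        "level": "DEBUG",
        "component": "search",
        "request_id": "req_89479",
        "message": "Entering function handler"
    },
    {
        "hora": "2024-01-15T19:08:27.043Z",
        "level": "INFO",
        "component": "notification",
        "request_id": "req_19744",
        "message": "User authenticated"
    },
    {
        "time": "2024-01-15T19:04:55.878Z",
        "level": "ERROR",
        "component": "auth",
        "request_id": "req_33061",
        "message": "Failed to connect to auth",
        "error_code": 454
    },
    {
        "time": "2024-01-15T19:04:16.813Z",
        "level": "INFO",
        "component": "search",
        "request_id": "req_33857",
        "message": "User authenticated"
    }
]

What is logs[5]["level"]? "INFO"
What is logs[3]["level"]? "INFO"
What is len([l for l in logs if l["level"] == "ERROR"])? 2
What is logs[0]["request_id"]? "req_88027"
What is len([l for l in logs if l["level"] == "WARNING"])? 0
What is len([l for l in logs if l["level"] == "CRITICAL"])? 1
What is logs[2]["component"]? "search"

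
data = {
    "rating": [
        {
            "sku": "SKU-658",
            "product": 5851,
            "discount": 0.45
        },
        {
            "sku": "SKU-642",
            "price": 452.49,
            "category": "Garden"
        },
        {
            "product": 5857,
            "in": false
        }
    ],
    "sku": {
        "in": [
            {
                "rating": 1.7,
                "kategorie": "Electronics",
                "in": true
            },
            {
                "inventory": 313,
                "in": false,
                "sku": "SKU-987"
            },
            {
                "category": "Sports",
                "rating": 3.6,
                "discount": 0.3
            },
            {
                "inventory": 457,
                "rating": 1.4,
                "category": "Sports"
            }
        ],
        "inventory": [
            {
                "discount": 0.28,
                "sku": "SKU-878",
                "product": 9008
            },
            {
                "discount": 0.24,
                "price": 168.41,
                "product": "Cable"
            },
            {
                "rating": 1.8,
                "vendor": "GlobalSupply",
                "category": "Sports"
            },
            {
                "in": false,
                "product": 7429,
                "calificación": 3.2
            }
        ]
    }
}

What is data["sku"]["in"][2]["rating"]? 3.6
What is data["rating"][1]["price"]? 452.49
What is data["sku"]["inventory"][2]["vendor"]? "GlobalSupply"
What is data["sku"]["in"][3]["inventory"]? 457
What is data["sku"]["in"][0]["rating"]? 1.7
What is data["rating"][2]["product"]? 5857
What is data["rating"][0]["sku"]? "SKU-658"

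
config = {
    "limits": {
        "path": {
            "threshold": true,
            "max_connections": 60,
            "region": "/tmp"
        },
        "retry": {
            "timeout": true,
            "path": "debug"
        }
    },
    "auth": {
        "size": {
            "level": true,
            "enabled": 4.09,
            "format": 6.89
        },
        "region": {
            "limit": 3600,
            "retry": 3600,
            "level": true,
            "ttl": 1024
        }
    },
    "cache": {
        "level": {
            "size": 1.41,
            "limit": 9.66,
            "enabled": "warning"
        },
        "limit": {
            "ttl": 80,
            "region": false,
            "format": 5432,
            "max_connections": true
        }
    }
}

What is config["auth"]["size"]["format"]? 6.89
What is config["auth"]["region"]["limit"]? 3600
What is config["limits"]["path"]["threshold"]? True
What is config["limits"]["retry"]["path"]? "debug"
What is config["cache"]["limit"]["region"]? False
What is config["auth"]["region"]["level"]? True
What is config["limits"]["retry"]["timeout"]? True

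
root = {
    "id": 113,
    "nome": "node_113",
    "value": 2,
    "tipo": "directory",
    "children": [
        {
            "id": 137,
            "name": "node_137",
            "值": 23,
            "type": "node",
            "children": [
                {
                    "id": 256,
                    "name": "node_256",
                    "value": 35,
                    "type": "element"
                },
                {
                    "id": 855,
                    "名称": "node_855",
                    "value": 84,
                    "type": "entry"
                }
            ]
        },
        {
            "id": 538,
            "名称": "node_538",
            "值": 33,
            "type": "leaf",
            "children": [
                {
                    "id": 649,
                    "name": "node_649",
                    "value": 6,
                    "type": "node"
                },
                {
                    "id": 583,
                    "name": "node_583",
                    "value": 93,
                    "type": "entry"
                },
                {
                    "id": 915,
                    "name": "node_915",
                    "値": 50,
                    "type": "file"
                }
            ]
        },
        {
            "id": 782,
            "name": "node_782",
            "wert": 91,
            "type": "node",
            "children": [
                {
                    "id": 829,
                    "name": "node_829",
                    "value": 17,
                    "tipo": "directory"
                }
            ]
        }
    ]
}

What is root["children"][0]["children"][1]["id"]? 855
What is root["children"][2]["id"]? 782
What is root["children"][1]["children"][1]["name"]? "node_583"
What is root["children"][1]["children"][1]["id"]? 583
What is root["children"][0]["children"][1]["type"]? "entry"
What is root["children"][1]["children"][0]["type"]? "node"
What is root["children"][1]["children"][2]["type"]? "file"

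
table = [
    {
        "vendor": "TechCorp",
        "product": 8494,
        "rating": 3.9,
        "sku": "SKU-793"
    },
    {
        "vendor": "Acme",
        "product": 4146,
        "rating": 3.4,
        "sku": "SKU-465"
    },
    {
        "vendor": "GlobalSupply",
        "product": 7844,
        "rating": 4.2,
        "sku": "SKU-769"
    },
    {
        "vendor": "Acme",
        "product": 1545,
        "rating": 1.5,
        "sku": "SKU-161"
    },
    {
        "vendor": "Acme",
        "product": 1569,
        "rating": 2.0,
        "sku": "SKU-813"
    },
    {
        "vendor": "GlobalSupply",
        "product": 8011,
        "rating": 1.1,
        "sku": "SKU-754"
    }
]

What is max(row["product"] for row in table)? 8494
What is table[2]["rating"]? 4.2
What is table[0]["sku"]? "SKU-793"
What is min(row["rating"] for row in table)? 1.1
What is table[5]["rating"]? 1.1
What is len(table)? 6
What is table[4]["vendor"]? "Acme"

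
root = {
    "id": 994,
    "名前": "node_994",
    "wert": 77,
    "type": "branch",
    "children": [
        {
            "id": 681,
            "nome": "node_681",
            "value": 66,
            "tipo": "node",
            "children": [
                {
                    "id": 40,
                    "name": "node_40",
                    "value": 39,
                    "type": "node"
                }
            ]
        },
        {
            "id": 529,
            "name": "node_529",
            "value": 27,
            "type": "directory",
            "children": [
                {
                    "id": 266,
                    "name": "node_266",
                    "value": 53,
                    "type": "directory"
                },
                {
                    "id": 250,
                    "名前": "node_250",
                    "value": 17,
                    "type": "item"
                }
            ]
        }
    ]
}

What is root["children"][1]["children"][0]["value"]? 53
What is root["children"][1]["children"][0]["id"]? 266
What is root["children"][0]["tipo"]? "node"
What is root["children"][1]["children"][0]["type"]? "directory"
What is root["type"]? "branch"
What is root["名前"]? "node_994"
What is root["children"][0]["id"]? 681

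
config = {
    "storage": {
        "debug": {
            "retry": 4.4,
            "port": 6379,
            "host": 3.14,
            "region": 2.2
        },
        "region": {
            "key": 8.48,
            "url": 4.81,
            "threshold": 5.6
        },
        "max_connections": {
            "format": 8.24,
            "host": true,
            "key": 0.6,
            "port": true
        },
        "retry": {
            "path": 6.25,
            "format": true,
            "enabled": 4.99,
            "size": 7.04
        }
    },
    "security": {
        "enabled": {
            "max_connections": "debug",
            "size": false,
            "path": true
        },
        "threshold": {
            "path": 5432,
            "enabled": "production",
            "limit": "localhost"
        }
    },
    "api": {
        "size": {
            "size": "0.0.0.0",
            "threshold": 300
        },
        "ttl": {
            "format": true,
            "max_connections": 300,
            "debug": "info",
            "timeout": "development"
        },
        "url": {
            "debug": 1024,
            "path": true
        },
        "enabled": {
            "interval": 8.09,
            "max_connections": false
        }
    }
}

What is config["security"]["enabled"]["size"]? False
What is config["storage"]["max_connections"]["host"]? True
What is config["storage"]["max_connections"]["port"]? True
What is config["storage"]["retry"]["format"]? True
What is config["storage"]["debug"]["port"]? 6379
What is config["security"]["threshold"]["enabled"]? "production"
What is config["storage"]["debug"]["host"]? 3.14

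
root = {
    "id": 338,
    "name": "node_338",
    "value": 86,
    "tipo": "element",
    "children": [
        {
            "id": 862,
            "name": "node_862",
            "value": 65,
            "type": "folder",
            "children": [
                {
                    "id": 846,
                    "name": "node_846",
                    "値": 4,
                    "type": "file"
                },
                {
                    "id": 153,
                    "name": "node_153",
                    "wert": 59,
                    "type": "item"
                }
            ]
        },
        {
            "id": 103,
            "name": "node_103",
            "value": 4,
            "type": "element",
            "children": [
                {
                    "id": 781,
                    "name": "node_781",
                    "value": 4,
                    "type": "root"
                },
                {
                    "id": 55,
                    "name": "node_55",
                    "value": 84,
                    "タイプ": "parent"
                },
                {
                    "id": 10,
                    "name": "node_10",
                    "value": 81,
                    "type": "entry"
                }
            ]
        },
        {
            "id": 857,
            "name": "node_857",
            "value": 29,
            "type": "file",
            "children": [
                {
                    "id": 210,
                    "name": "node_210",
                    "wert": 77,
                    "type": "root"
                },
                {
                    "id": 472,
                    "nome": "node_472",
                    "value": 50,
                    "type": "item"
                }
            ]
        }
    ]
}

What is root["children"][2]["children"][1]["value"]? 50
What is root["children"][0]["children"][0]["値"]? 4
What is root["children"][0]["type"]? "folder"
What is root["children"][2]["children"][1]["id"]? 472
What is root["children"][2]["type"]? "file"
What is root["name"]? "node_338"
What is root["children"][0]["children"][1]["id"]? 153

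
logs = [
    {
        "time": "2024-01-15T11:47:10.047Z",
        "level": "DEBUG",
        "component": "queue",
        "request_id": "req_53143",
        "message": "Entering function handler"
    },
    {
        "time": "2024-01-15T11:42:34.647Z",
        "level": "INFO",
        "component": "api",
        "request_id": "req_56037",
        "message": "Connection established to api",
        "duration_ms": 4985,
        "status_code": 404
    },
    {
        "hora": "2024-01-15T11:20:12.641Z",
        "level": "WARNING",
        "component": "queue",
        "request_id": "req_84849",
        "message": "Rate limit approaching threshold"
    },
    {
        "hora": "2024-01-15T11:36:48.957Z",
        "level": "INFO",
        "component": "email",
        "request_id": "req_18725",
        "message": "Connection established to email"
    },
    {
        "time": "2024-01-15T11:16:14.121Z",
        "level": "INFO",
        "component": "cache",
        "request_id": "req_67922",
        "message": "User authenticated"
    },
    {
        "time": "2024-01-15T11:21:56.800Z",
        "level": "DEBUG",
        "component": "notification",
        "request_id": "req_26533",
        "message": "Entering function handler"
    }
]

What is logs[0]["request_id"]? "req_53143"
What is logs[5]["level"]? "DEBUG"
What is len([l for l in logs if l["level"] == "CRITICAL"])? 0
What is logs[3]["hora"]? "2024-01-15T11:36:48.957Z"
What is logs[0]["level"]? "DEBUG"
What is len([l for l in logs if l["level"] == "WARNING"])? 1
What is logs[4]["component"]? "cache"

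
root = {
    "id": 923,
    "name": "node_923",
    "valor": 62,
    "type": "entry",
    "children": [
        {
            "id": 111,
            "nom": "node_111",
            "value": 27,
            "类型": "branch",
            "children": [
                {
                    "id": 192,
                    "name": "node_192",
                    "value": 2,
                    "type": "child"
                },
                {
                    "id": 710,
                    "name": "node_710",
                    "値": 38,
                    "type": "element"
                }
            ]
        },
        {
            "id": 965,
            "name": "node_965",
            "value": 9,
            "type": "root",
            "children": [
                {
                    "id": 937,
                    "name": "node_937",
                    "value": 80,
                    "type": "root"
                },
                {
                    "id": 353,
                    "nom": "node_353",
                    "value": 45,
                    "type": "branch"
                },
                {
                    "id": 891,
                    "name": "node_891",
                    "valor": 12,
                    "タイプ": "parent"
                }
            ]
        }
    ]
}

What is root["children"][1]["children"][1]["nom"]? "node_353"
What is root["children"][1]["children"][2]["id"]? 891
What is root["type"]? "entry"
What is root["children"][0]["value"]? 27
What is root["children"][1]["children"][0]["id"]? 937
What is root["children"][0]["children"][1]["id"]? 710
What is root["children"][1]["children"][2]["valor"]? 12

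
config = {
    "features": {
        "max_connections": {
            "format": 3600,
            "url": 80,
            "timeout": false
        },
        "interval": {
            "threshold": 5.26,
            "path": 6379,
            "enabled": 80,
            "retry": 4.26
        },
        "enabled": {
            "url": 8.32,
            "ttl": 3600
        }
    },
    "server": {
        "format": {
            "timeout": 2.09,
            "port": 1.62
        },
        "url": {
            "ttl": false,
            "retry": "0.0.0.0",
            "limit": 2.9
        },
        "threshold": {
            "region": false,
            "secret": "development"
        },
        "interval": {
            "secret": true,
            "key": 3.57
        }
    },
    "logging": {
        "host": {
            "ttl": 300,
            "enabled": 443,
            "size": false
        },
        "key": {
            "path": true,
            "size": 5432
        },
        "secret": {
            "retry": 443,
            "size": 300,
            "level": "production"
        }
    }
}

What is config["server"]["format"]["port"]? 1.62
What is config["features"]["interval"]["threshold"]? 5.26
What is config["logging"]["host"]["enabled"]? 443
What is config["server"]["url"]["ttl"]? False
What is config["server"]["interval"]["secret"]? True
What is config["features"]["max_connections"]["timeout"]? False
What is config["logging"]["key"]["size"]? 5432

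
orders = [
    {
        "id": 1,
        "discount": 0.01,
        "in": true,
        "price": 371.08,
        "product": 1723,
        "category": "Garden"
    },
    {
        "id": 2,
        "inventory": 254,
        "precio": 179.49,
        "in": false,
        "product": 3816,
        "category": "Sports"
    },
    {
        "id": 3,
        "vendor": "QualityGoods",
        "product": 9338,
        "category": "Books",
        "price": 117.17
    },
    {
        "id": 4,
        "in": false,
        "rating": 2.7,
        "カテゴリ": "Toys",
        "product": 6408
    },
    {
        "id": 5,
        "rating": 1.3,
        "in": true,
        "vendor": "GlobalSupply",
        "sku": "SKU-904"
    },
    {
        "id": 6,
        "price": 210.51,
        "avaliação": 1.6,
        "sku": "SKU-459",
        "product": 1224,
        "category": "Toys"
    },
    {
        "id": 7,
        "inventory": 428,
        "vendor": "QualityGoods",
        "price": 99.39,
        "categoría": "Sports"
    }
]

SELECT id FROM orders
[1, 2, 3, 4, 5, 6, 7]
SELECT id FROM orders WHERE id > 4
[5, 6, 7]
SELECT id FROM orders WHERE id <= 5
[1, 2, 3, 4, 5]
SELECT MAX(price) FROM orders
371.08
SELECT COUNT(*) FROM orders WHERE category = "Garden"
1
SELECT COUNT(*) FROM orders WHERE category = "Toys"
1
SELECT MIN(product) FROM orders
1224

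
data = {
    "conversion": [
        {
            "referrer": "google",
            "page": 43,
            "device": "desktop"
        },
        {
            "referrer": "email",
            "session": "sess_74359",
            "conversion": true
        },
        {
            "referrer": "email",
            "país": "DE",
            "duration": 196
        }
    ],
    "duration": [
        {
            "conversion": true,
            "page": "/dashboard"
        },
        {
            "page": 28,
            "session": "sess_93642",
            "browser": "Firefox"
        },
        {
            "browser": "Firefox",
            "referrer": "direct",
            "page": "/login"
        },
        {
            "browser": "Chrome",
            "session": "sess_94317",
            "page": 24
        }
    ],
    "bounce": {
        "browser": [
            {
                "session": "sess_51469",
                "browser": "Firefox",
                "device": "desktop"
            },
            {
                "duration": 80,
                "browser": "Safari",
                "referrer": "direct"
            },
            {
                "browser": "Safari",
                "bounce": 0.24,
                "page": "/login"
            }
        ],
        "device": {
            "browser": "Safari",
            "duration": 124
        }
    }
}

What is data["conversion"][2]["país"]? "DE"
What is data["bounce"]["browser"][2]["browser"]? "Safari"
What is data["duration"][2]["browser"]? "Firefox"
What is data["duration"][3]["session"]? "sess_94317"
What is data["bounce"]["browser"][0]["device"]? "desktop"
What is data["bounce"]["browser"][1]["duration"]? 80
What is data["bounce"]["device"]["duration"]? 124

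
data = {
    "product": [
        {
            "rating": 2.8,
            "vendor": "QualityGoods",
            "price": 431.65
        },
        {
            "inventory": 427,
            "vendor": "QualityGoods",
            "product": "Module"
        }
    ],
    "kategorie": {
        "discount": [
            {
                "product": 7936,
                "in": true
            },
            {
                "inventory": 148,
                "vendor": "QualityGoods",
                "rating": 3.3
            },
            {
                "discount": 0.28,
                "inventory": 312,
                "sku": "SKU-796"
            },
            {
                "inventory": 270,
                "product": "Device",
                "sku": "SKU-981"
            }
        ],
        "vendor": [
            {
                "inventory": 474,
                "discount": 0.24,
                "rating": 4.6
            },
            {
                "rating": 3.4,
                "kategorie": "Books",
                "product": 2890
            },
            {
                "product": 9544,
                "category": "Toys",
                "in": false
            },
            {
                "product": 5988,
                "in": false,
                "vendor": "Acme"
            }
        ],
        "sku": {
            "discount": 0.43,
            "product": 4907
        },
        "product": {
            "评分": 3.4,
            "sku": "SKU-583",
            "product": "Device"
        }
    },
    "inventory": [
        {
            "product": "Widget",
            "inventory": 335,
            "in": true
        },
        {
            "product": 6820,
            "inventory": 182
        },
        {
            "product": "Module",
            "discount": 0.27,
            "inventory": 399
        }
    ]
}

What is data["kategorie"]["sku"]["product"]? 4907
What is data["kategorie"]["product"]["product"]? "Device"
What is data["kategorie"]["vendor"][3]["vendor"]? "Acme"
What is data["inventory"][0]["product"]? "Widget"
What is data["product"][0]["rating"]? 2.8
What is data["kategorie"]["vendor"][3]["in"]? False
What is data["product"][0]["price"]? 431.65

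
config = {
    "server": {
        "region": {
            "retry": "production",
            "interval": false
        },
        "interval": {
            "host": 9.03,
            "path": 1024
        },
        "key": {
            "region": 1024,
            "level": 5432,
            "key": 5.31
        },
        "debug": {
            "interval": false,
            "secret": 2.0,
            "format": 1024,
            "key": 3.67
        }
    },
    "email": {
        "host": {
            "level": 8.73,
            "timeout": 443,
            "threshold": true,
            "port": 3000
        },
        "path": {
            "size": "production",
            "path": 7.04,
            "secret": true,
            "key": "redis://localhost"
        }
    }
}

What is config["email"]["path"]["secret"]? True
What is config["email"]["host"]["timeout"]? 443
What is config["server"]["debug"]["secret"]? 2.0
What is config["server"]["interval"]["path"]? 1024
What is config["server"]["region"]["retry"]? "production"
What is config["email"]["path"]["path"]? 7.04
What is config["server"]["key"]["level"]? 5432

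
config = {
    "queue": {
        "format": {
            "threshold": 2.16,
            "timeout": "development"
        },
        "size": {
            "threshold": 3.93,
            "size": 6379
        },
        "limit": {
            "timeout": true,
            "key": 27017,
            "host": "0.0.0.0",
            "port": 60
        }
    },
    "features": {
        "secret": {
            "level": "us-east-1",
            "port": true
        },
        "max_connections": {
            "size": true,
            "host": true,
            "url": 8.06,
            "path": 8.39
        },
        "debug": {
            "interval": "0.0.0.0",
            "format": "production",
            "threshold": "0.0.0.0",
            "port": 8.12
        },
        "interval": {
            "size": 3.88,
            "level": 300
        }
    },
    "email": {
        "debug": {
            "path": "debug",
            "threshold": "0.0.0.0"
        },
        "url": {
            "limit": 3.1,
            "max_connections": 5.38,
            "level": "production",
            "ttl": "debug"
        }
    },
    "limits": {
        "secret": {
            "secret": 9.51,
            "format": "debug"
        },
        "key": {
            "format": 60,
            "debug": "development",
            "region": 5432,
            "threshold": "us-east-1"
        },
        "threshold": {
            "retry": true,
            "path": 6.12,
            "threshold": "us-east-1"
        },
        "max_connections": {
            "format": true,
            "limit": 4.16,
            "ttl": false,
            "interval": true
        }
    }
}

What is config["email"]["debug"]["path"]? "debug"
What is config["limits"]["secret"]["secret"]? 9.51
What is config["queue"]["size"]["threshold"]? 3.93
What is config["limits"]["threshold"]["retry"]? True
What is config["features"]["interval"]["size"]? 3.88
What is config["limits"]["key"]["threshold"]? "us-east-1"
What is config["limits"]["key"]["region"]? 5432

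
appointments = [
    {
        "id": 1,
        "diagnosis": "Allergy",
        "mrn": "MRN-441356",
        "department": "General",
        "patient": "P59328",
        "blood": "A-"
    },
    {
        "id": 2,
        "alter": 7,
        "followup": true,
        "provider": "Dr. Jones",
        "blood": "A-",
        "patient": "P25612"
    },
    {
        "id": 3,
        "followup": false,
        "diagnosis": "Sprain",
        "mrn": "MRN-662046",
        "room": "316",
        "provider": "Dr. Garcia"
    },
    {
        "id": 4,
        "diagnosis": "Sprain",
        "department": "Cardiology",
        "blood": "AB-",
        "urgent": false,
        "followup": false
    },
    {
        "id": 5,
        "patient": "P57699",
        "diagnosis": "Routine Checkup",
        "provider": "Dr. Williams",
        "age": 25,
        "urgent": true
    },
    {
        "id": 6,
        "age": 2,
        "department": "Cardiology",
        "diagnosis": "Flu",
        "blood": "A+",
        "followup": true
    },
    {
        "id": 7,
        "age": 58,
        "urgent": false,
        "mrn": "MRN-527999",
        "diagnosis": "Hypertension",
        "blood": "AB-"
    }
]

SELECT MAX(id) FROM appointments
7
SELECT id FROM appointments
[1, 2, 3, 4, 5, 6, 7]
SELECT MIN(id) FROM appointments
1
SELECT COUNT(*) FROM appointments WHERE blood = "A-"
2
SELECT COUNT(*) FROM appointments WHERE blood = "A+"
1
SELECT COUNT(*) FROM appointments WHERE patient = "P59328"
1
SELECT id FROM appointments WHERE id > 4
[5, 6, 7]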